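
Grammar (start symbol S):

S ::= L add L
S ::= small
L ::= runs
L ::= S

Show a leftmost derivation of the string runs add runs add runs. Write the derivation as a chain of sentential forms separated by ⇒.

S ⇒ L add L   [S ::= L add L]
L add L ⇒ S add L   [L ::= S]
S add L ⇒ L add L add L   [S ::= L add L]
L add L add L ⇒ runs add L add L   [L ::= runs]
runs add L add L ⇒ runs add runs add L   [L ::= runs]
runs add runs add L ⇒ runs add runs add runs   [L ::= runs]

S ⇒ L add L ⇒ S add L ⇒ L add L add L ⇒ runs add L add L ⇒ runs add runs add L ⇒ runs add runs add runs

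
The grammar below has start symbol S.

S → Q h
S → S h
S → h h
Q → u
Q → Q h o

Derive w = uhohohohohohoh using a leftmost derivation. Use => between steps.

S => Qh => Qhoh => Qhohoh => Qhohohoh => Qhohohohoh => Qhohohohohoh => Qhohohohohohoh => uhohohohohohoh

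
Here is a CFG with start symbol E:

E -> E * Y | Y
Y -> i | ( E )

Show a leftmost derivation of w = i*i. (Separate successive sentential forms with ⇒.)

E ⇒ E*Y   [E -> E * Y]
E*Y ⇒ Y*Y   [E -> Y]
Y*Y ⇒ i*Y   [Y -> i]
i*Y ⇒ i*i   [Y -> i]

E⇒E*Y⇒Y*Y⇒i*Y⇒i*i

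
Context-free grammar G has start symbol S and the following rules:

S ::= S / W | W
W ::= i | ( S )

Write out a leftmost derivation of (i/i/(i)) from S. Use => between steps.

S=>W=>(S)=>(S/W)=>(S/W/W)=>(W/W/W)=>(i/W/W)=>(i/i/W)=>(i/i/(S))=>(i/i/(W))=>(i/i/(i))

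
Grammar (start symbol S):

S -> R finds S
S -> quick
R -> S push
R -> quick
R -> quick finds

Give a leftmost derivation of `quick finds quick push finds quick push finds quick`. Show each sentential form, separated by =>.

S => R finds S => S push finds S => R finds S push finds S => S push finds S push finds S => R finds S push finds S push finds S => quick finds S push finds S push finds S => quick finds quick push finds S push finds S => quick finds quick push finds quick push finds S => quick finds quick push finds quick push finds quick

S => R finds S   [S -> R finds S]
R finds S => S push finds S   [R -> S push]
S push finds S => R finds S push finds S   [S -> R finds S]
R finds S push finds S => S push finds S push finds S   [R -> S push]
S push finds S push finds S => R finds S push finds S push finds S   [S -> R finds S]
R finds S push finds S push finds S => quick finds S push finds S push finds S   [R -> quick]
quick finds S push finds S push finds S => quick finds quick push finds S push finds S   [S -> quick]
quick finds quick push finds S push finds S => quick finds quick push finds quick push finds S   [S -> quick]
quick finds quick push finds quick push finds S => quick finds quick push finds quick push finds quick   [S -> quick]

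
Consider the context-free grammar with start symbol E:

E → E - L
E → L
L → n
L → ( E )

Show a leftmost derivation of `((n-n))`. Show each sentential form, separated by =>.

E => L => (E) => (L) => ((E)) => ((E-L)) => ((L-L)) => ((n-L)) => ((n-n))

E => L   [E → L]
L => (E)   [L → ( E )]
(E) => (L)   [E → L]
(L) => ((E))   [L → ( E )]
((E)) => ((E-L))   [E → E - L]
((E-L)) => ((L-L))   [E → L]
((L-L)) => ((n-L))   [L → n]
((n-L)) => ((n-n))   [L → n]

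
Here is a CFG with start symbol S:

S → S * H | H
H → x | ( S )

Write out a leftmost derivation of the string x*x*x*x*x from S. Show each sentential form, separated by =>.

S => S*H   [S → S * H]
S*H => S*H*H   [S → S * H]
S*H*H => S*H*H*H   [S → S * H]
S*H*H*H => S*H*H*H*H   [S → S * H]
S*H*H*H*H => H*H*H*H*H   [S → H]
H*H*H*H*H => x*H*H*H*H   [H → x]
x*H*H*H*H => x*x*H*H*H   [H → x]
x*x*H*H*H => x*x*x*H*H   [H → x]
x*x*x*H*H => x*x*x*x*H   [H → x]
x*x*x*x*H => x*x*x*x*x   [H → x]

S => S*H => S*H*H => S*H*H*H => S*H*H*H*H => H*H*H*H*H => x*H*H*H*H => x*x*H*H*H => x*x*x*H*H => x*x*x*x*H => x*x*x*x*x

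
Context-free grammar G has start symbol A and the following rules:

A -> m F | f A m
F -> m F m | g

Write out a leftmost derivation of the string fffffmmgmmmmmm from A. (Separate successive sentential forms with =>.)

A => fAm => ffAmm => fffAmmm => ffffAmmmm => fffffAmmmmm => fffffmFmmmmm => fffffmmFmmmmmm => fffffmmgmmmmmm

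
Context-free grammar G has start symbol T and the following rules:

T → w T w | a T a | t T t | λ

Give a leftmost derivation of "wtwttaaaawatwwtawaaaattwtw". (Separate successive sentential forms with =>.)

T => wTw => wtTtw => wtwTwtw => wtwtTtwtw => wtwttTttwtw => wtwttaTattwtw => wtwttaaTaattwtw => wtwttaaaTaaattwtw => wtwttaaaaTaaaattwtw => wtwttaaaawTwaaaattwtw => wtwttaaaawaTawaaaattwtw => wtwttaaaawatTtawaaaattwtw => wtwttaaaawatwTwtawaaaattwtw => wtwttaaaawatwwtawaaaattwtw

T => wTw   [T → w T w]
wTw => wtTtw   [T → t T t]
wtTtw => wtwTwtw   [T → w T w]
wtwTwtw => wtwtTtwtw   [T → t T t]
wtwtTtwtw => wtwttTttwtw   [T → t T t]
wtwttTttwtw => wtwttaTattwtw   [T → a T a]
wtwttaTattwtw => wtwttaaTaattwtw   [T → a T a]
wtwttaaTaattwtw => wtwttaaaTaaattwtw   [T → a T a]
wtwttaaaTaaattwtw => wtwttaaaaTaaaattwtw   [T → a T a]
wtwttaaaaTaaaattwtw => wtwttaaaawTwaaaattwtw   [T → w T w]
wtwttaaaawTwaaaattwtw => wtwttaaaawaTawaaaattwtw   [T → a T a]
wtwttaaaawaTawaaaattwtw => wtwttaaaawatTtawaaaattwtw   [T → t T t]
wtwttaaaawatTtawaaaattwtw => wtwttaaaawatwTwtawaaaattwtw   [T → w T w]
wtwttaaaawatwTwtawaaaattwtw => wtwttaaaawatwwtawaaaattwtw   [T → λ]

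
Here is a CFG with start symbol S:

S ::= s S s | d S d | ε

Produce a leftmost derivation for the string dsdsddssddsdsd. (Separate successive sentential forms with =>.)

S=>dSd=>dsSsd=>dsdSdsd=>dsdsSsdsd=>dsdsdSdsdsd=>dsdsddSddsdsd=>dsdsddsSsddsdsd=>dsdsddssddsdsd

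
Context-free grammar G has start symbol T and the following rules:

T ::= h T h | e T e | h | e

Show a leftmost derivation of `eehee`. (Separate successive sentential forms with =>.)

T => eTe   [T ::= e T e]
eTe => eeTee   [T ::= e T e]
eeTee => eehee   [T ::= h]

T=>eTe=>eeTee=>eehee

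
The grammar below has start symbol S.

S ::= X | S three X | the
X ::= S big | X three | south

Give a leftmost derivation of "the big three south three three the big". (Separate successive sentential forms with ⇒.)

S ⇒ S three X   [S ::= S three X]
S three X ⇒ S three X three X   [S ::= S three X]
S three X three X ⇒ X three X three X   [S ::= X]
X three X three X ⇒ S big three X three X   [X ::= S big]
S big three X three X ⇒ the big three X three X   [S ::= the]
the big three X three X ⇒ the big three X three three X   [X ::= X three]
the big three X three three X ⇒ the big three south three three X   [X ::= south]
the big three south three three X ⇒ the big three south three three S big   [X ::= S big]
the big three south three three S big ⇒ the big three south three three the big   [S ::= the]

S ⇒ S three X ⇒ S three X three X ⇒ X three X three X ⇒ S big three X three X ⇒ the big three X three X ⇒ the big three X three three X ⇒ the big three south three three X ⇒ the big three south three three S big ⇒ the big three south three three the big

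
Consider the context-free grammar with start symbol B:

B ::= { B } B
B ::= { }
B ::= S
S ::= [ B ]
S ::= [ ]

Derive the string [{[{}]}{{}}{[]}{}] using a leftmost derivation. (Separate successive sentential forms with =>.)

B => S => [B] => [{B}B] => [{S}B] => [{[B]}B] => [{[{}]}B] => [{[{}]}{B}B] => [{[{}]}{{}}B] => [{[{}]}{{}}{B}B] => [{[{}]}{{}}{S}B] => [{[{}]}{{}}{[]}B] => [{[{}]}{{}}{[]}{}]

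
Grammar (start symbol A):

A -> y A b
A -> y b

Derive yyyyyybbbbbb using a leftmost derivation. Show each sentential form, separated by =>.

A => yAb   [A -> y A b]
yAb => yyAbb   [A -> y A b]
yyAbb => yyyAbbb   [A -> y A b]
yyyAbbb => yyyyAbbbb   [A -> y A b]
yyyyAbbbb => yyyyyAbbbbb   [A -> y A b]
yyyyyAbbbbb => yyyyyybbbbbb   [A -> y b]

A => yAb => yyAbb => yyyAbbb => yyyyAbbbb => yyyyyAbbbbb => yyyyyybbbbbb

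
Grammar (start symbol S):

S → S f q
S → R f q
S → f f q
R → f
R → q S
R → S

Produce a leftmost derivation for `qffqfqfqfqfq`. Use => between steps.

S=>Rfq=>qSfq=>qSfqfq=>qRfqfqfq=>qSfqfqfq=>qSfqfqfqfq=>qffqfqfqfqfq

S => Rfq   [S → R f q]
Rfq => qSfq   [R → q S]
qSfq => qSfqfq   [S → S f q]
qSfqfq => qRfqfqfq   [S → R f q]
qRfqfqfq => qSfqfqfq   [R → S]
qSfqfqfq => qSfqfqfqfq   [S → S f q]
qSfqfqfqfq => qffqfqfqfqfq   [S → f f q]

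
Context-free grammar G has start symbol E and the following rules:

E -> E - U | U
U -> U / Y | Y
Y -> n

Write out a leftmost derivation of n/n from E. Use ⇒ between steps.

E ⇒ U   [E -> U]
U ⇒ U/Y   [U -> U / Y]
U/Y ⇒ Y/Y   [U -> Y]
Y/Y ⇒ n/Y   [Y -> n]
n/Y ⇒ n/n   [Y -> n]

E⇒U⇒U/Y⇒Y/Y⇒n/Y⇒n/n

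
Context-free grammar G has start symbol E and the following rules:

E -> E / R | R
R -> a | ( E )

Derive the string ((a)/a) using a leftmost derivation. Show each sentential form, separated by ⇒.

E ⇒ R   [E -> R]
R ⇒ (E)   [R -> ( E )]
(E) ⇒ (E/R)   [E -> E / R]
(E/R) ⇒ (R/R)   [E -> R]
(R/R) ⇒ ((E)/R)   [R -> ( E )]
((E)/R) ⇒ ((R)/R)   [E -> R]
((R)/R) ⇒ ((a)/R)   [R -> a]
((a)/R) ⇒ ((a)/a)   [R -> a]

E ⇒ R ⇒ (E) ⇒ (E/R) ⇒ (R/R) ⇒ ((E)/R) ⇒ ((R)/R) ⇒ ((a)/R) ⇒ ((a)/a)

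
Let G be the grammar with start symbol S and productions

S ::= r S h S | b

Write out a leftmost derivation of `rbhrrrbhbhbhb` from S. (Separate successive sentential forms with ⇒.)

S ⇒ rShS ⇒ rbhS ⇒ rbhrShS ⇒ rbhrrShShS ⇒ rbhrrrShShShS ⇒ rbhrrrbhShShS ⇒ rbhrrrbhbhShS ⇒ rbhrrrbhbhbhS ⇒ rbhrrrbhbhbhb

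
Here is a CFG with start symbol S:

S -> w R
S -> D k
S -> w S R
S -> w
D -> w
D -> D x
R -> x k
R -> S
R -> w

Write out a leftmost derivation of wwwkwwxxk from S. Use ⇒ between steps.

S ⇒ wSR ⇒ wwSRR ⇒ wwDkRR ⇒ wwwkRR ⇒ wwwkwR ⇒ wwwkwS ⇒ wwwkwDk ⇒ wwwkwDxk ⇒ wwwkwDxxk ⇒ wwwkwwxxk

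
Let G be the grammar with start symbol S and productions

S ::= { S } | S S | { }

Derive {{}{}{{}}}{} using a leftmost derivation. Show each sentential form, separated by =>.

S => SS => {S}S => {SS}S => {SSS}S => {{}SS}S => {{}{}S}S => {{}{}{S}}S => {{}{}{{}}}S => {{}{}{{}}}{}

S => SS   [S ::= S S]
SS => {S}S   [S ::= { S }]
{S}S => {SS}S   [S ::= S S]
{SS}S => {SSS}S   [S ::= S S]
{SSS}S => {{}SS}S   [S ::= { }]
{{}SS}S => {{}{}S}S   [S ::= { }]
{{}{}S}S => {{}{}{S}}S   [S ::= { S }]
{{}{}{S}}S => {{}{}{{}}}S   [S ::= { }]
{{}{}{{}}}S => {{}{}{{}}}{}   [S ::= { }]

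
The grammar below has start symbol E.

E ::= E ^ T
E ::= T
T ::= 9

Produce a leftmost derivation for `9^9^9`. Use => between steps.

E => E^T => E^T^T => T^T^T => 9^T^T => 9^9^T => 9^9^9

E => E^T   [E ::= E ^ T]
E^T => E^T^T   [E ::= E ^ T]
E^T^T => T^T^T   [E ::= T]
T^T^T => 9^T^T   [T ::= 9]
9^T^T => 9^9^T   [T ::= 9]
9^9^T => 9^9^9   [T ::= 9]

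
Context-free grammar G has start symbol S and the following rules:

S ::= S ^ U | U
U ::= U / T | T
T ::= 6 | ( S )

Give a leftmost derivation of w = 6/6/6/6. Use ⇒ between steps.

S ⇒ U   [S ::= U]
U ⇒ U/T   [U ::= U / T]
U/T ⇒ U/T/T   [U ::= U / T]
U/T/T ⇒ U/T/T/T   [U ::= U / T]
U/T/T/T ⇒ T/T/T/T   [U ::= T]
T/T/T/T ⇒ 6/T/T/T   [T ::= 6]
6/T/T/T ⇒ 6/6/T/T   [T ::= 6]
6/6/T/T ⇒ 6/6/6/T   [T ::= 6]
6/6/6/T ⇒ 6/6/6/6   [T ::= 6]

S⇒U⇒U/T⇒U/T/T⇒U/T/T/T⇒T/T/T/T⇒6/T/T/T⇒6/6/T/T⇒6/6/6/T⇒6/6/6/6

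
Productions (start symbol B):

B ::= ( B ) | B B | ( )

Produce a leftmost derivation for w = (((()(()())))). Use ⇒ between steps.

B ⇒ (B)   [B ::= ( B )]
(B) ⇒ ((B))   [B ::= ( B )]
((B)) ⇒ (((B)))   [B ::= ( B )]
(((B))) ⇒ (((BB)))   [B ::= B B]
(((BB))) ⇒ (((()B)))   [B ::= ( )]
(((()B))) ⇒ (((()(B))))   [B ::= ( B )]
(((()(B)))) ⇒ (((()(BB))))   [B ::= B B]
(((()(BB)))) ⇒ (((()(()B))))   [B ::= ( )]
(((()(()B)))) ⇒ (((()(()()))))   [B ::= ( )]

B ⇒ (B) ⇒ ((B)) ⇒ (((B))) ⇒ (((BB))) ⇒ (((()B))) ⇒ (((()(B)))) ⇒ (((()(BB)))) ⇒ (((()(()B)))) ⇒ (((()(()()))))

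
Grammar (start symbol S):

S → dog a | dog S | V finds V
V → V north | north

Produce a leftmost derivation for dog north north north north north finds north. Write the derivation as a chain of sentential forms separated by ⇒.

S ⇒ dog S ⇒ dog V finds V ⇒ dog V north finds V ⇒ dog V north north finds V ⇒ dog V north north north finds V ⇒ dog V north north north north finds V ⇒ dog north north north north north finds V ⇒ dog north north north north north finds north

S ⇒ dog S   [S → dog S]
dog S ⇒ dog V finds V   [S → V finds V]
dog V finds V ⇒ dog V north finds V   [V → V north]
dog V north finds V ⇒ dog V north north finds V   [V → V north]
dog V north north finds V ⇒ dog V north north north finds V   [V → V north]
dog V north north north finds V ⇒ dog V north north north north finds V   [V → V north]
dog V north north north north finds V ⇒ dog north north north north north finds V   [V → north]
dog north north north north north finds V ⇒ dog north north north north north finds north   [V → north]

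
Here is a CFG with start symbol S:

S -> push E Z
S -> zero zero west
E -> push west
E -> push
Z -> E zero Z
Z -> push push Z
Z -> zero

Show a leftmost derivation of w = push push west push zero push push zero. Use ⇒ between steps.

S ⇒ push E Z ⇒ push push west Z ⇒ push push west E zero Z ⇒ push push west push zero Z ⇒ push push west push zero push push Z ⇒ push push west push zero push push zero

S ⇒ push E Z   [S -> push E Z]
push E Z ⇒ push push west Z   [E -> push west]
push push west Z ⇒ push push west E zero Z   [Z -> E zero Z]
push push west E zero Z ⇒ push push west push zero Z   [E -> push]
push push west push zero Z ⇒ push push west push zero push push Z   [Z -> push push Z]
push push west push zero push push Z ⇒ push push west push zero push push zero   [Z -> zero]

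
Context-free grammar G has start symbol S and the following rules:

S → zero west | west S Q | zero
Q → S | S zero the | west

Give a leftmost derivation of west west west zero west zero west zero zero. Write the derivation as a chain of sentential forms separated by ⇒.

S ⇒ west S Q ⇒ west west S Q Q ⇒ west west west S Q Q Q ⇒ west west west zero west Q Q Q ⇒ west west west zero west S Q Q ⇒ west west west zero west zero west Q Q ⇒ west west west zero west zero west S Q ⇒ west west west zero west zero west zero Q ⇒ west west west zero west zero west zero S ⇒ west west west zero west zero west zero zero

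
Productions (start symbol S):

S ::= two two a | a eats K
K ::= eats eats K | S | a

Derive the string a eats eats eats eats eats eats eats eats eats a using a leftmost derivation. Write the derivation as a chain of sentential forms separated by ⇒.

S ⇒ a eats K   [S ::= a eats K]
a eats K ⇒ a eats eats eats K   [K ::= eats eats K]
a eats eats eats K ⇒ a eats eats eats eats eats K   [K ::= eats eats K]
a eats eats eats eats eats K ⇒ a eats eats eats eats eats eats eats K   [K ::= eats eats K]
a eats eats eats eats eats eats eats K ⇒ a eats eats eats eats eats eats eats eats eats K   [K ::= eats eats K]
a eats eats eats eats eats eats eats eats eats K ⇒ a eats eats eats eats eats eats eats eats eats a   [K ::= a]

S ⇒ a eats K ⇒ a eats eats eats K ⇒ a eats eats eats eats eats K ⇒ a eats eats eats eats eats eats eats K ⇒ a eats eats eats eats eats eats eats eats eats K ⇒ a eats eats eats eats eats eats eats eats eats a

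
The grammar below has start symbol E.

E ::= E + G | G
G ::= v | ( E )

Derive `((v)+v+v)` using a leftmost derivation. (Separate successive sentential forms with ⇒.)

E ⇒ G   [E ::= G]
G ⇒ (E)   [G ::= ( E )]
(E) ⇒ (E+G)   [E ::= E + G]
(E+G) ⇒ (E+G+G)   [E ::= E + G]
(E+G+G) ⇒ (G+G+G)   [E ::= G]
(G+G+G) ⇒ ((E)+G+G)   [G ::= ( E )]
((E)+G+G) ⇒ ((G)+G+G)   [E ::= G]
((G)+G+G) ⇒ ((v)+G+G)   [G ::= v]
((v)+G+G) ⇒ ((v)+v+G)   [G ::= v]
((v)+v+G) ⇒ ((v)+v+v)   [G ::= v]

E ⇒ G ⇒ (E) ⇒ (E+G) ⇒ (E+G+G) ⇒ (G+G+G) ⇒ ((E)+G+G) ⇒ ((G)+G+G) ⇒ ((v)+G+G) ⇒ ((v)+v+G) ⇒ ((v)+v+v)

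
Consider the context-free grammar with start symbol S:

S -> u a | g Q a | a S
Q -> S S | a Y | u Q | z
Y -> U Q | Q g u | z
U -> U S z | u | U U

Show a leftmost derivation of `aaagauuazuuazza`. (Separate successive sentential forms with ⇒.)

S⇒aS⇒aaS⇒aaaS⇒aaagQa⇒aaagaYa⇒aaagaUQa⇒aaagaUSzQa⇒aaagaUUSzQa⇒aaagaUSzUSzQa⇒aaagauSzUSzQa⇒aaagauuazUSzQa⇒aaagauuazuSzQa⇒aaagauuazuuazQa⇒aaagauuazuuazza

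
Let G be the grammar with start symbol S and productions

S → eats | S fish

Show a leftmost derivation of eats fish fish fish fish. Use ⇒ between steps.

S ⇒ S fish ⇒ S fish fish ⇒ S fish fish fish ⇒ S fish fish fish fish ⇒ eats fish fish fish fish

S ⇒ S fish   [S → S fish]
S fish ⇒ S fish fish   [S → S fish]
S fish fish ⇒ S fish fish fish   [S → S fish]
S fish fish fish ⇒ S fish fish fish fish   [S → S fish]
S fish fish fish fish ⇒ eats fish fish fish fish   [S → eats]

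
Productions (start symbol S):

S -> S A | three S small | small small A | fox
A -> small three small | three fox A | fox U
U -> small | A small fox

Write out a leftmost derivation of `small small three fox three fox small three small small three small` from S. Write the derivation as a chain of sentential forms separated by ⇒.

S ⇒ S A   [S -> S A]
S A ⇒ small small A A   [S -> small small A]
small small A A ⇒ small small three fox A A   [A -> three fox A]
small small three fox A A ⇒ small small three fox three fox A A   [A -> three fox A]
small small three fox three fox A A ⇒ small small three fox three fox small three small A   [A -> small three small]
small small three fox three fox small three small A ⇒ small small three fox three fox small three small small three small   [A -> small three small]

S ⇒ S A ⇒ small small A A ⇒ small small three fox A A ⇒ small small three fox three fox A A ⇒ small small three fox three fox small three small A ⇒ small small three fox three fox small three small small three small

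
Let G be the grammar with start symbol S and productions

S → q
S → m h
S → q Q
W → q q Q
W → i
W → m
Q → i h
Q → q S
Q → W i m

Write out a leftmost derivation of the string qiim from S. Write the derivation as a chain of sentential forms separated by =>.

S => qQ => qWim => qiim

S => qQ   [S → q Q]
qQ => qWim   [Q → W i m]
qWim => qiim   [W → i]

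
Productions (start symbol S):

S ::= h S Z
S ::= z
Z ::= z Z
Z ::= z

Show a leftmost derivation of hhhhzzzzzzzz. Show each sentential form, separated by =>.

S => hSZ => hhSZZ => hhhSZZZ => hhhhSZZZZ => hhhhzZZZZ => hhhhzzZZZZ => hhhhzzzZZZ => hhhhzzzzZZZ => hhhhzzzzzZZ => hhhhzzzzzzZZ => hhhhzzzzzzzZ => hhhhzzzzzzzz

S => hSZ   [S ::= h S Z]
hSZ => hhSZZ   [S ::= h S Z]
hhSZZ => hhhSZZZ   [S ::= h S Z]
hhhSZZZ => hhhhSZZZZ   [S ::= h S Z]
hhhhSZZZZ => hhhhzZZZZ   [S ::= z]
hhhhzZZZZ => hhhhzzZZZZ   [Z ::= z Z]
hhhhzzZZZZ => hhhhzzzZZZ   [Z ::= z]
hhhhzzzZZZ => hhhhzzzzZZZ   [Z ::= z Z]
hhhhzzzzZZZ => hhhhzzzzzZZ   [Z ::= z]
hhhhzzzzzZZ => hhhhzzzzzzZZ   [Z ::= z Z]
hhhhzzzzzzZZ => hhhhzzzzzzzZ   [Z ::= z]
hhhhzzzzzzzZ => hhhhzzzzzzzz   [Z ::= z]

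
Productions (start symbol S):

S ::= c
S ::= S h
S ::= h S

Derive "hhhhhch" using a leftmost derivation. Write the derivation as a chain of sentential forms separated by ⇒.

S ⇒ hS ⇒ hhS ⇒ hhhS ⇒ hhhhS ⇒ hhhhhS ⇒ hhhhhSh ⇒ hhhhhch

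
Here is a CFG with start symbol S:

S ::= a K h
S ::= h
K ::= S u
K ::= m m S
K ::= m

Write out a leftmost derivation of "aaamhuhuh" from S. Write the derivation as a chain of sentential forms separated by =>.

S => aKh => aSuh => aaKhuh => aaSuhuh => aaaKhuhuh => aaamhuhuh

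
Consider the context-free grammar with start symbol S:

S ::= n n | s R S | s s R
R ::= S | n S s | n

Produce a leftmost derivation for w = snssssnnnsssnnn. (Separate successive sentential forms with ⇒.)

S⇒sRS⇒snSsS⇒snssRsS⇒snssSsS⇒snssssRsS⇒snssssnSssS⇒snssssnnnssS⇒snssssnnnsssRS⇒snssssnnnsssnS⇒snssssnnnsssnnn

S ⇒ sRS   [S ::= s R S]
sRS ⇒ snSsS   [R ::= n S s]
snSsS ⇒ snssRsS   [S ::= s s R]
snssRsS ⇒ snssSsS   [R ::= S]
snssSsS ⇒ snssssRsS   [S ::= s s R]
snssssRsS ⇒ snssssnSssS   [R ::= n S s]
snssssnSssS ⇒ snssssnnnssS   [S ::= n n]
snssssnnnssS ⇒ snssssnnnsssRS   [S ::= s R S]
snssssnnnsssRS ⇒ snssssnnnsssnS   [R ::= n]
snssssnnnsssnS ⇒ snssssnnnsssnnn   [S ::= n n]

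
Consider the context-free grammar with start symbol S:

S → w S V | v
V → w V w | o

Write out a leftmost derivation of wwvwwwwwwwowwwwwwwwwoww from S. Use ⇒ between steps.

S ⇒ wSV   [S → w S V]
wSV ⇒ wwSVV   [S → w S V]
wwSVV ⇒ wwvVV   [S → v]
wwvVV ⇒ wwvwVwV   [V → w V w]
wwvwVwV ⇒ wwvwwVwwV   [V → w V w]
wwvwwVwwV ⇒ wwvwwwVwwwV   [V → w V w]
wwvwwwVwwwV ⇒ wwvwwwwVwwwwV   [V → w V w]
wwvwwwwVwwwwV ⇒ wwvwwwwwVwwwwwV   [V → w V w]
wwvwwwwwVwwwwwV ⇒ wwvwwwwwwVwwwwwwV   [V → w V w]
wwvwwwwwwVwwwwwwV ⇒ wwvwwwwwwwVwwwwwwwV   [V → w V w]
wwvwwwwwwwVwwwwwwwV ⇒ wwvwwwwwwwowwwwwwwV   [V → o]
wwvwwwwwwwowwwwwwwV ⇒ wwvwwwwwwwowwwwwwwwVw   [V → w V w]
wwvwwwwwwwowwwwwwwwVw ⇒ wwvwwwwwwwowwwwwwwwwVww   [V → w V w]
wwvwwwwwwwowwwwwwwwwVww ⇒ wwvwwwwwwwowwwwwwwwwoww   [V → o]

S⇒wSV⇒wwSVV⇒wwvVV⇒wwvwVwV⇒wwvwwVwwV⇒wwvwwwVwwwV⇒wwvwwwwVwwwwV⇒wwvwwwwwVwwwwwV⇒wwvwwwwwwVwwwwwwV⇒wwvwwwwwwwVwwwwwwwV⇒wwvwwwwwwwowwwwwwwV⇒wwvwwwwwwwowwwwwwwwVw⇒wwvwwwwwwwowwwwwwwwwVww⇒wwvwwwwwwwowwwwwwwwwoww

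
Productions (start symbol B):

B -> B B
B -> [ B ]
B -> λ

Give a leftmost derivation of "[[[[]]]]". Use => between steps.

B => [B]   [B -> [ B ]]
[B] => [BB]   [B -> B B]
[BB] => [BBB]   [B -> B B]
[BBB] => [[B]BB]   [B -> [ B ]]
[[B]BB] => [[[B]]BB]   [B -> [ B ]]
[[[B]]BB] => [[[[B]]]BB]   [B -> [ B ]]
[[[[B]]]BB] => [[[[]]]BB]   [B -> λ]
[[[[]]]BB] => [[[[]]]B]   [B -> λ]
[[[[]]]B] => [[[[]]]]   [B -> λ]

B=>[B]=>[BB]=>[BBB]=>[[B]BB]=>[[[B]]BB]=>[[[[B]]]BB]=>[[[[]]]BB]=>[[[[]]]B]=>[[[[]]]]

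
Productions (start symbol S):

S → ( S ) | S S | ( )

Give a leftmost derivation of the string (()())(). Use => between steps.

S => SS => (S)S => (SS)S => (()S)S => (()())S => (()())()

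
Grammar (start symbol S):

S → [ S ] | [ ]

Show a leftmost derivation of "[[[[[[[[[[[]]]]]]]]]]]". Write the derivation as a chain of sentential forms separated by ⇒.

S ⇒ [S]   [S → [ S ]]
[S] ⇒ [[S]]   [S → [ S ]]
[[S]] ⇒ [[[S]]]   [S → [ S ]]
[[[S]]] ⇒ [[[[S]]]]   [S → [ S ]]
[[[[S]]]] ⇒ [[[[[S]]]]]   [S → [ S ]]
[[[[[S]]]]] ⇒ [[[[[[S]]]]]]   [S → [ S ]]
[[[[[[S]]]]]] ⇒ [[[[[[[S]]]]]]]   [S → [ S ]]
[[[[[[[S]]]]]]] ⇒ [[[[[[[[S]]]]]]]]   [S → [ S ]]
[[[[[[[[S]]]]]]]] ⇒ [[[[[[[[[S]]]]]]]]]   [S → [ S ]]
[[[[[[[[[S]]]]]]]]] ⇒ [[[[[[[[[[S]]]]]]]]]]   [S → [ S ]]
[[[[[[[[[[S]]]]]]]]]] ⇒ [[[[[[[[[[[]]]]]]]]]]]   [S → [ ]]

S⇒[S]⇒[[S]]⇒[[[S]]]⇒[[[[S]]]]⇒[[[[[S]]]]]⇒[[[[[[S]]]]]]⇒[[[[[[[S]]]]]]]⇒[[[[[[[[S]]]]]]]]⇒[[[[[[[[[S]]]]]]]]]⇒[[[[[[[[[[S]]]]]]]]]]⇒[[[[[[[[[[[]]]]]]]]]]]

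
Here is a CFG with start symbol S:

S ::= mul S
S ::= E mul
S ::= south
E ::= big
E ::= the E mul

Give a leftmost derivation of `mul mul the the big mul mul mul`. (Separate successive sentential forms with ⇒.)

S ⇒ mul S   [S ::= mul S]
mul S ⇒ mul mul S   [S ::= mul S]
mul mul S ⇒ mul mul E mul   [S ::= E mul]
mul mul E mul ⇒ mul mul the E mul mul   [E ::= the E mul]
mul mul the E mul mul ⇒ mul mul the the E mul mul mul   [E ::= the E mul]
mul mul the the E mul mul mul ⇒ mul mul the the big mul mul mul   [E ::= big]

S ⇒ mul S ⇒ mul mul S ⇒ mul mul E mul ⇒ mul mul the E mul mul ⇒ mul mul the the E mul mul mul ⇒ mul mul the the big mul mul mul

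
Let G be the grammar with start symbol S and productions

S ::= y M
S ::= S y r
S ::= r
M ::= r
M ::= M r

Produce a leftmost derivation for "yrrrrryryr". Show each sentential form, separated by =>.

S => Syr   [S ::= S y r]
Syr => Syryr   [S ::= S y r]
Syryr => yMyryr   [S ::= y M]
yMyryr => yMryryr   [M ::= M r]
yMryryr => yMrryryr   [M ::= M r]
yMrryryr => yMrrryryr   [M ::= M r]
yMrrryryr => yMrrrryryr   [M ::= M r]
yMrrrryryr => yrrrrryryr   [M ::= r]

S=>Syr=>Syryr=>yMyryr=>yMryryr=>yMrryryr=>yMrrryryr=>yMrrrryryr=>yrrrrryryr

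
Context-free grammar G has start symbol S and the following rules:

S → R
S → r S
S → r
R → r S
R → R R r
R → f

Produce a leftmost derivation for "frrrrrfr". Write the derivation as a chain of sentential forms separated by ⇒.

S ⇒ R ⇒ RRr ⇒ RRrRr ⇒ fRrRr ⇒ frSrRr ⇒ frrSrRr ⇒ frrrSrRr ⇒ frrrrrRr ⇒ frrrrrfr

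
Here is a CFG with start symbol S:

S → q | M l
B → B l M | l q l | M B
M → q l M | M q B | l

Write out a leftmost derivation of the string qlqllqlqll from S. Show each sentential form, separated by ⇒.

S ⇒ Ml   [S → M l]
Ml ⇒ qlMl   [M → q l M]
qlMl ⇒ qlqlMl   [M → q l M]
qlqlMl ⇒ qlqlMqBl   [M → M q B]
qlqlMqBl ⇒ qlqllqBl   [M → l]
qlqllqBl ⇒ qlqllqlqll   [B → l q l]

S ⇒ Ml ⇒ qlMl ⇒ qlqlMl ⇒ qlqlMqBl ⇒ qlqllqBl ⇒ qlqllqlqll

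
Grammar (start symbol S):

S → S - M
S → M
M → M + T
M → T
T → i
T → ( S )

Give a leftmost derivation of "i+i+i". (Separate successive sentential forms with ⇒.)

S ⇒ M ⇒ M+T ⇒ M+T+T ⇒ T+T+T ⇒ i+T+T ⇒ i+i+T ⇒ i+i+i

S ⇒ M   [S → M]
M ⇒ M+T   [M → M + T]
M+T ⇒ M+T+T   [M → M + T]
M+T+T ⇒ T+T+T   [M → T]
T+T+T ⇒ i+T+T   [T → i]
i+T+T ⇒ i+i+T   [T → i]
i+i+T ⇒ i+i+i   [T → i]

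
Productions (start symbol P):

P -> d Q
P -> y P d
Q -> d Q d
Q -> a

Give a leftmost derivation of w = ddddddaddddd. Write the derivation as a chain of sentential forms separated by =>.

P => dQ => ddQd => dddQdd => ddddQddd => dddddQdddd => ddddddQddddd => ddddddaddddd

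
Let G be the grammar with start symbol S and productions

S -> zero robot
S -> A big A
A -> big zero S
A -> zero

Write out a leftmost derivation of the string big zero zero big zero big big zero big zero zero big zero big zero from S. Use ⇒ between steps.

S ⇒ A big A   [S -> A big A]
A big A ⇒ big zero S big A   [A -> big zero S]
big zero S big A ⇒ big zero A big A big A   [S -> A big A]
big zero A big A big A ⇒ big zero zero big A big A   [A -> zero]
big zero zero big A big A ⇒ big zero zero big zero big A   [A -> zero]
big zero zero big zero big A ⇒ big zero zero big zero big big zero S   [A -> big zero S]
big zero zero big zero big big zero S ⇒ big zero zero big zero big big zero A big A   [S -> A big A]
big zero zero big zero big big zero A big A ⇒ big zero zero big zero big big zero big zero S big A   [A -> big zero S]
big zero zero big zero big big zero big zero S big A ⇒ big zero zero big zero big big zero big zero A big A big A   [S -> A big A]
big zero zero big zero big big zero big zero A big A big A ⇒ big zero zero big zero big big zero big zero zero big A big A   [A -> zero]
big zero zero big zero big big zero big zero zero big A big A ⇒ big zero zero big zero big big zero big zero zero big zero big A   [A -> zero]
big zero zero big zero big big zero big zero zero big zero big A ⇒ big zero zero big zero big big zero big zero zero big zero big zero   [A -> zero]

S ⇒ A big A ⇒ big zero S big A ⇒ big zero A big A big A ⇒ big zero zero big A big A ⇒ big zero zero big zero big A ⇒ big zero zero big zero big big zero S ⇒ big zero zero big zero big big zero A big A ⇒ big zero zero big zero big big zero big zero S big A ⇒ big zero zero big zero big big zero big zero A big A big A ⇒ big zero zero big zero big big zero big zero zero big A big A ⇒ big zero zero big zero big big zero big zero zero big zero big A ⇒ big zero zero big zero big big zero big zero zero big zero big zero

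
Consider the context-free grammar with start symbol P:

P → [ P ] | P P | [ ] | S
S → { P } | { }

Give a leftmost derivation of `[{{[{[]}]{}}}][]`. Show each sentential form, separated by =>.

P=>PP=>[P]P=>[S]P=>[{P}]P=>[{S}]P=>[{{P}}]P=>[{{PP}}]P=>[{{[P]P}}]P=>[{{[S]P}}]P=>[{{[{P}]P}}]P=>[{{[{[]}]P}}]P=>[{{[{[]}]S}}]P=>[{{[{[]}]{}}}]P=>[{{[{[]}]{}}}][]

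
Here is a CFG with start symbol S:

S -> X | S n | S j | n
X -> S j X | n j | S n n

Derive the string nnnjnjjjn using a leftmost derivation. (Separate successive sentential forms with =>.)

S => Sn => Sjn => Sjjn => Xjjn => SjXjjn => XjXjjn => SnnjXjjn => nnnjXjjn => nnnjnjjjn

S => Sn   [S -> S n]
Sn => Sjn   [S -> S j]
Sjn => Sjjn   [S -> S j]
Sjjn => Xjjn   [S -> X]
Xjjn => SjXjjn   [X -> S j X]
SjXjjn => XjXjjn   [S -> X]
XjXjjn => SnnjXjjn   [X -> S n n]
SnnjXjjn => nnnjXjjn   [S -> n]
nnnjXjjn => nnnjnjjjn   [X -> n j]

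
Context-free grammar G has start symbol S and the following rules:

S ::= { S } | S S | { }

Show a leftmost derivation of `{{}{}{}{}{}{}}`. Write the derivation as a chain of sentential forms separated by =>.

S => {S}   [S ::= { S }]
{S} => {SS}   [S ::= S S]
{SS} => {SSS}   [S ::= S S]
{SSS} => {{}SS}   [S ::= { }]
{{}SS} => {{}{}S}   [S ::= { }]
{{}{}S} => {{}{}SS}   [S ::= S S]
{{}{}SS} => {{}{}SSS}   [S ::= S S]
{{}{}SSS} => {{}{}SSSS}   [S ::= S S]
{{}{}SSSS} => {{}{}{}SSS}   [S ::= { }]
{{}{}{}SSS} => {{}{}{}{}SS}   [S ::= { }]
{{}{}{}{}SS} => {{}{}{}{}{}S}   [S ::= { }]
{{}{}{}{}{}S} => {{}{}{}{}{}{}}   [S ::= { }]

S => {S} => {SS} => {SSS} => {{}SS} => {{}{}S} => {{}{}SS} => {{}{}SSS} => {{}{}SSSS} => {{}{}{}SSS} => {{}{}{}{}SS} => {{}{}{}{}{}S} => {{}{}{}{}{}{}}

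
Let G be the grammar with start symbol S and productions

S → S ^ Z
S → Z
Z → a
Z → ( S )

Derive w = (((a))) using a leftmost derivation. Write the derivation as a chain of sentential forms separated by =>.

S => Z => (S) => (Z) => ((S)) => ((Z)) => (((S))) => (((Z))) => (((a)))

S => Z   [S → Z]
Z => (S)   [Z → ( S )]
(S) => (Z)   [S → Z]
(Z) => ((S))   [Z → ( S )]
((S)) => ((Z))   [S → Z]
((Z)) => (((S)))   [Z → ( S )]
(((S))) => (((Z)))   [S → Z]
(((Z))) => (((a)))   [Z → a]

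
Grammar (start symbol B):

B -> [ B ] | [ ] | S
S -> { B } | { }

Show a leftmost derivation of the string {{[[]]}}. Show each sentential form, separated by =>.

B => S   [B -> S]
S => {B}   [S -> { B }]
{B} => {S}   [B -> S]
{S} => {{B}}   [S -> { B }]
{{B}} => {{[B]}}   [B -> [ B ]]
{{[B]}} => {{[[]]}}   [B -> [ ]]

B => S => {B} => {S} => {{B}} => {{[B]}} => {{[[]]}}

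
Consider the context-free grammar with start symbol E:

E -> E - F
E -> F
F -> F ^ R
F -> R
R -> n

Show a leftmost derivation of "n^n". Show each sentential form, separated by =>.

E => F => F^R => R^R => n^R => n^n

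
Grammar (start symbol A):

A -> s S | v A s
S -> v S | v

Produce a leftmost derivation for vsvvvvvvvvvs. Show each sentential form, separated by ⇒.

A⇒vAs⇒vsSs⇒vsvSs⇒vsvvSs⇒vsvvvSs⇒vsvvvvSs⇒vsvvvvvSs⇒vsvvvvvvSs⇒vsvvvvvvvSs⇒vsvvvvvvvvSs⇒vsvvvvvvvvvs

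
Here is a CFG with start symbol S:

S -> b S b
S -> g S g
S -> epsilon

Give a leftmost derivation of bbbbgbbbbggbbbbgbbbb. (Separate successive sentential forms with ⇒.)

S⇒bSb⇒bbSbb⇒bbbSbbb⇒bbbbSbbbb⇒bbbbgSgbbbb⇒bbbbgbSbgbbbb⇒bbbbgbbSbbgbbbb⇒bbbbgbbbSbbbgbbbb⇒bbbbgbbbbSbbbbgbbbb⇒bbbbgbbbbgSgbbbbgbbbb⇒bbbbgbbbbggbbbbgbbbb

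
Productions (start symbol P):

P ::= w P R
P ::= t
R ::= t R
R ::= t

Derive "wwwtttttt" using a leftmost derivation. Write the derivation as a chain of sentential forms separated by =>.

P => wPR => wwPRR => wwwPRRR => wwwtRRR => wwwttRRR => wwwtttRR => wwwttttR => wwwtttttR => wwwtttttt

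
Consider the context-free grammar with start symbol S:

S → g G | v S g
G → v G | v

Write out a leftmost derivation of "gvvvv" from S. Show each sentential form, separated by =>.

S => gG   [S → g G]
gG => gvG   [G → v G]
gvG => gvvG   [G → v G]
gvvG => gvvvG   [G → v G]
gvvvG => gvvvv   [G → v]

S=>gG=>gvG=>gvvG=>gvvvG=>gvvvv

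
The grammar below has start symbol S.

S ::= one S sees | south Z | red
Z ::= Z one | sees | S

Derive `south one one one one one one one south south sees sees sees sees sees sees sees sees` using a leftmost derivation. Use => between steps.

S => south Z   [S ::= south Z]
south Z => south S   [Z ::= S]
south S => south one S sees   [S ::= one S sees]
south one S sees => south one one S sees sees   [S ::= one S sees]
south one one S sees sees => south one one one S sees sees sees   [S ::= one S sees]
south one one one S sees sees sees => south one one one one S sees sees sees sees   [S ::= one S sees]
south one one one one S sees sees sees sees => south one one one one one S sees sees sees sees sees   [S ::= one S sees]
south one one one one one S sees sees sees sees sees => south one one one one one one S sees sees sees sees sees sees   [S ::= one S sees]
south one one one one one one S sees sees sees sees sees sees => south one one one one one one one S sees sees sees sees sees sees sees   [S ::= one S sees]
south one one one one one one one S sees sees sees sees sees sees sees => south one one one one one one one south Z sees sees sees sees sees sees sees   [S ::= south Z]
south one one one one one one one south Z sees sees sees sees sees sees sees => south one one one one one one one south S sees sees sees sees sees sees sees   [Z ::= S]
south one one one one one one one south S sees sees sees sees sees sees sees => south one one one one one one one south south Z sees sees sees sees sees sees sees   [S ::= south Z]
south one one one one one one one south south Z sees sees sees sees sees sees sees => south one one one one one one one south south sees sees sees sees sees sees sees sees   [Z ::= sees]

S => south Z => south S => south one S sees => south one one S sees sees => south one one one S sees sees sees => south one one one one S sees sees sees sees => south one one one one one S sees sees sees sees sees => south one one one one one one S sees sees sees sees sees sees => south one one one one one one one S sees sees sees sees sees sees sees => south one one one one one one one south Z sees sees sees sees sees sees sees => south one one one one one one one south S sees sees sees sees sees sees sees => south one one one one one one one south south Z sees sees sees sees sees sees sees => south one one one one one one one south south sees sees sees sees sees sees sees sees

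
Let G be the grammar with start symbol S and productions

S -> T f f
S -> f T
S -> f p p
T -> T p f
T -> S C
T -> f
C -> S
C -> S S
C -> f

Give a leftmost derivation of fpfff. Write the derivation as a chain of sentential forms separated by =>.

S => Tff   [S -> T f f]
Tff => Tpfff   [T -> T p f]
Tpfff => fpfff   [T -> f]

S => Tff => Tpfff => fpfff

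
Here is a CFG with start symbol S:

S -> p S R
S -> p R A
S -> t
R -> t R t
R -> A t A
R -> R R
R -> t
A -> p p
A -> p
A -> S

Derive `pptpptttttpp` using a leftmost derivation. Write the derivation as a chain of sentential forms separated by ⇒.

S⇒pRA⇒pRRA⇒pRRRA⇒pRRRRA⇒pAtARRRA⇒pptARRRA⇒pptppRRRA⇒pptpptRRA⇒pptppttRtRA⇒pptppttttRA⇒pptpptttttA⇒pptpptttttpp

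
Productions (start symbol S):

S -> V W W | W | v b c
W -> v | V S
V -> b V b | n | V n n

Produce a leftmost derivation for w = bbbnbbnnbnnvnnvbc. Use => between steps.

S => VWW => VnnWW => bVbnnWW => bVnnbnnWW => bbVbnnbnnWW => bbbVbbnnbnnWW => bbbnbbnnbnnWW => bbbnbbnnbnnvW => bbbnbbnnbnnvVS => bbbnbbnnbnnvnS => bbbnbbnnbnnvnW => bbbnbbnnbnnvnVS => bbbnbbnnbnnvnnS => bbbnbbnnbnnvnnvbc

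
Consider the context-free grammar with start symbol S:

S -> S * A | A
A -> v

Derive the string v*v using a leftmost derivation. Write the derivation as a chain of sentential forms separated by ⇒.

S ⇒ S*A   [S -> S * A]
S*A ⇒ A*A   [S -> A]
A*A ⇒ v*A   [A -> v]
v*A ⇒ v*v   [A -> v]

S ⇒ S*A ⇒ A*A ⇒ v*A ⇒ v*v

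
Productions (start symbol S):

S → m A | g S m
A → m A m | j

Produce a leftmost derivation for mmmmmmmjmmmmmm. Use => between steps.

S => mA => mmAm => mmmAmm => mmmmAmmm => mmmmmAmmmm => mmmmmmAmmmmm => mmmmmmmAmmmmmm => mmmmmmmjmmmmmm

S => mA   [S → m A]
mA => mmAm   [A → m A m]
mmAm => mmmAmm   [A → m A m]
mmmAmm => mmmmAmmm   [A → m A m]
mmmmAmmm => mmmmmAmmmm   [A → m A m]
mmmmmAmmmm => mmmmmmAmmmmm   [A → m A m]
mmmmmmAmmmmm => mmmmmmmAmmmmmm   [A → m A m]
mmmmmmmAmmmmmm => mmmmmmmjmmmmmm   [A → j]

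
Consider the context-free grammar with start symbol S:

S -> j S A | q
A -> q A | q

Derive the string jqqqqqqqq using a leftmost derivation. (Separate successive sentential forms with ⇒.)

S⇒jSA⇒jqA⇒jqqA⇒jqqqA⇒jqqqqA⇒jqqqqqA⇒jqqqqqqA⇒jqqqqqqqA⇒jqqqqqqqq

S ⇒ jSA   [S -> j S A]
jSA ⇒ jqA   [S -> q]
jqA ⇒ jqqA   [A -> q A]
jqqA ⇒ jqqqA   [A -> q A]
jqqqA ⇒ jqqqqA   [A -> q A]
jqqqqA ⇒ jqqqqqA   [A -> q A]
jqqqqqA ⇒ jqqqqqqA   [A -> q A]
jqqqqqqA ⇒ jqqqqqqqA   [A -> q A]
jqqqqqqqA ⇒ jqqqqqqqq   [A -> q]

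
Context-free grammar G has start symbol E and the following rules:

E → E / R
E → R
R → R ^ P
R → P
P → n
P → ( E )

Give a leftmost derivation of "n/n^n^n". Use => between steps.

E => E/R => R/R => P/R => n/R => n/R^P => n/R^P^P => n/P^P^P => n/n^P^P => n/n^n^P => n/n^n^n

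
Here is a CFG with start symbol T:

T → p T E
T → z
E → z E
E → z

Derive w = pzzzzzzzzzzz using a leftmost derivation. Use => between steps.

T => pTE   [T → p T E]
pTE => pzE   [T → z]
pzE => pzzE   [E → z E]
pzzE => pzzzE   [E → z E]
pzzzE => pzzzzE   [E → z E]
pzzzzE => pzzzzzE   [E → z E]
pzzzzzE => pzzzzzzE   [E → z E]
pzzzzzzE => pzzzzzzzE   [E → z E]
pzzzzzzzE => pzzzzzzzzE   [E → z E]
pzzzzzzzzE => pzzzzzzzzzE   [E → z E]
pzzzzzzzzzE => pzzzzzzzzzzE   [E → z E]
pzzzzzzzzzzE => pzzzzzzzzzzz   [E → z]

T => pTE => pzE => pzzE => pzzzE => pzzzzE => pzzzzzE => pzzzzzzE => pzzzzzzzE => pzzzzzzzzE => pzzzzzzzzzE => pzzzzzzzzzzE => pzzzzzzzzzzz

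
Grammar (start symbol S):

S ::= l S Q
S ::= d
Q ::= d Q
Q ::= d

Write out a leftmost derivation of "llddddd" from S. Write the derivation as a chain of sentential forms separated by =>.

S=>lSQ=>llSQQ=>lldQQ=>llddQQ=>lldddQQ=>llddddQ=>llddddd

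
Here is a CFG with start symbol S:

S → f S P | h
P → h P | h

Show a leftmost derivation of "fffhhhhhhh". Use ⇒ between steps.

S ⇒ fSP ⇒ ffSPP ⇒ fffSPPP ⇒ fffhPPP ⇒ fffhhPPP ⇒ fffhhhPPP ⇒ fffhhhhPP ⇒ fffhhhhhP ⇒ fffhhhhhhP ⇒ fffhhhhhhh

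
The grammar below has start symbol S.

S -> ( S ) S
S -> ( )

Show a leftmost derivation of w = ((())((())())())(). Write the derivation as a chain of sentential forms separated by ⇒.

S ⇒ (S)S ⇒ ((S)S)S ⇒ ((())S)S ⇒ ((())(S)S)S ⇒ ((())((S)S)S)S ⇒ ((())((())S)S)S ⇒ ((())((())())S)S ⇒ ((())((())())())S ⇒ ((())((())())())()

S ⇒ (S)S   [S -> ( S ) S]
(S)S ⇒ ((S)S)S   [S -> ( S ) S]
((S)S)S ⇒ ((())S)S   [S -> ( )]
((())S)S ⇒ ((())(S)S)S   [S -> ( S ) S]
((())(S)S)S ⇒ ((())((S)S)S)S   [S -> ( S ) S]
((())((S)S)S)S ⇒ ((())((())S)S)S   [S -> ( )]
((())((())S)S)S ⇒ ((())((())())S)S   [S -> ( )]
((())((())())S)S ⇒ ((())((())())())S   [S -> ( )]
((())((())())())S ⇒ ((())((())())())()   [S -> ( )]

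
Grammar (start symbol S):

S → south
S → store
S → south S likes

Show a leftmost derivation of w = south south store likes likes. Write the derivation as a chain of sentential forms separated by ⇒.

S ⇒ south S likes ⇒ south south S likes likes ⇒ south south store likes likes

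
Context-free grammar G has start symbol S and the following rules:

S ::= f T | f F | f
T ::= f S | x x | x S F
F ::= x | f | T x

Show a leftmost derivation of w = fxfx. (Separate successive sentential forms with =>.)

S => fT => fxSF => fxfF => fxfx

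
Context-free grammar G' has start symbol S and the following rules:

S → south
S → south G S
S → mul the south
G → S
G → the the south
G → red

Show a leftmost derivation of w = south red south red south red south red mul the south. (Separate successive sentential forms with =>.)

S => south G S => south red S => south red south G S => south red south red S => south red south red south G S => south red south red south red S => south red south red south red south G S => south red south red south red south red S => south red south red south red south red mul the south

S => south G S   [S → south G S]
south G S => south red S   [G → red]
south red S => south red south G S   [S → south G S]
south red south G S => south red south red S   [G → red]
south red south red S => south red south red south G S   [S → south G S]
south red south red south G S => south red south red south red S   [G → red]
south red south red south red S => south red south red south red south G S   [S → south G S]
south red south red south red south G S => south red south red south red south red S   [G → red]
south red south red south red south red S => south red south red south red south red mul the south   [S → mul the south]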